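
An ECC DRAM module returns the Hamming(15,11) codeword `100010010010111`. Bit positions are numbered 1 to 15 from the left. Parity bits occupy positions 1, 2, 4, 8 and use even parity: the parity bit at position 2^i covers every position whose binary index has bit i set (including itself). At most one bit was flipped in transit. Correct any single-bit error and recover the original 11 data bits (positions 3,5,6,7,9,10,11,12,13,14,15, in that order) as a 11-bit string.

s1: b1⊕b3⊕b5⊕b7⊕b9⊕b11⊕b13⊕b15 = 1⊕0⊕1⊕0⊕0⊕1⊕1⊕1 = 1
s2: b2⊕b3⊕b6⊕b7⊕b10⊕b11⊕b14⊕b15 = 0⊕0⊕0⊕0⊕0⊕1⊕1⊕1 = 1
s4: b4⊕b5⊕b6⊕b7⊕b12⊕b13⊕b14⊕b15 = 0⊕1⊕0⊕0⊕0⊕1⊕1⊕1 = 0
s8: b8⊕b9⊕b10⊕b11⊕b12⊕b13⊕b14⊕b15 = 1⊕0⊕0⊕1⊕0⊕1⊕1⊕1 = 1
Syndrome (s8...s1) = 1011 → position 11.
Flip bit 11: corrected codeword = 100010010000111
Data bits at positions 3,5,6,7,9,10,11,12,13,14,15: 01000000111

01000000111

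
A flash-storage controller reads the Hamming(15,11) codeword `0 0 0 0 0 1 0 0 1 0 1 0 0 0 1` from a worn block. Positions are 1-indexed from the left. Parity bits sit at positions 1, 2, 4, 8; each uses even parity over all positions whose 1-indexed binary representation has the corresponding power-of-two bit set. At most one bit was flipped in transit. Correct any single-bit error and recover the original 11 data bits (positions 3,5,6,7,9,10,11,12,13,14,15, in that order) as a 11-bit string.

s1: b1⊕b3⊕b5⊕b7⊕b9⊕b11⊕b13⊕b15 = 0⊕0⊕0⊕0⊕1⊕1⊕0⊕1 = 1
s2: b2⊕b3⊕b6⊕b7⊕b10⊕b11⊕b14⊕b15 = 0⊕0⊕1⊕0⊕0⊕1⊕0⊕1 = 1
s4: b4⊕b5⊕b6⊕b7⊕b12⊕b13⊕b14⊕b15 = 0⊕0⊕1⊕0⊕0⊕0⊕0⊕1 = 0
s8: b8⊕b9⊕b10⊕b11⊕b12⊕b13⊕b14⊕b15 = 0⊕1⊕0⊕1⊕0⊕0⊕0⊕1 = 1
Syndrome (s8...s1) = 1011 → position 11.
Flip bit 11: corrected codeword = 000001001000001
Data bits at positions 3,5,6,7,9,10,11,12,13,14,15: 00101000001

00101000001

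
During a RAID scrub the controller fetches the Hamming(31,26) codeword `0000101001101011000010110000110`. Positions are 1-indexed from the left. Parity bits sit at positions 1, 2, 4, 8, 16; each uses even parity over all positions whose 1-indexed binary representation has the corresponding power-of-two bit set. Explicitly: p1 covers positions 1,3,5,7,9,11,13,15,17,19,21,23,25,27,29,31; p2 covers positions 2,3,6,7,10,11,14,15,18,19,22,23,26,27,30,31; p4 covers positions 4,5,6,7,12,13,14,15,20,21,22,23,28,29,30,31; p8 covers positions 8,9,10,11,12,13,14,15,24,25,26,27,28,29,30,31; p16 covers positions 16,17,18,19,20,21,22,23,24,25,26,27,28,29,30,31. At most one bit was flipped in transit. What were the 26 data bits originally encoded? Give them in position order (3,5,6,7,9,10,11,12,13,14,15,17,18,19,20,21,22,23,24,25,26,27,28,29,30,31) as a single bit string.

s1: b1⊕b3⊕b5⊕b7⊕b9⊕b11⊕b13⊕b15⊕b17⊕b19⊕b21⊕b23⊕b25⊕b27⊕b29⊕b31 = 0⊕0⊕1⊕1⊕0⊕1⊕1⊕1⊕0⊕0⊕1⊕1⊕0⊕0⊕1⊕0 = 0
s2: b2⊕b3⊕b6⊕b7⊕b10⊕b11⊕b14⊕b15⊕b18⊕b19⊕b22⊕b23⊕b26⊕b27⊕b30⊕b31 = 0⊕0⊕0⊕1⊕1⊕1⊕0⊕1⊕0⊕0⊕0⊕1⊕0⊕0⊕1⊕0 = 0
s4: b4⊕b5⊕b6⊕b7⊕b12⊕b13⊕b14⊕b15⊕b20⊕b21⊕b22⊕b23⊕b28⊕b29⊕b30⊕b31 = 0⊕1⊕0⊕1⊕0⊕1⊕0⊕1⊕0⊕1⊕0⊕1⊕0⊕1⊕1⊕0 = 0
s8: b8⊕b9⊕b10⊕b11⊕b12⊕b13⊕b14⊕b15⊕b24⊕b25⊕b26⊕b27⊕b28⊕b29⊕b30⊕b31 = 0⊕0⊕1⊕1⊕0⊕1⊕0⊕1⊕1⊕0⊕0⊕0⊕0⊕1⊕1⊕0 = 1
s16: b16⊕b17⊕b18⊕b19⊕b20⊕b21⊕b22⊕b23⊕b24⊕b25⊕b26⊕b27⊕b28⊕b29⊕b30⊕b31 = 1⊕0⊕0⊕0⊕0⊕1⊕0⊕1⊕1⊕0⊕0⊕0⊕0⊕1⊕1⊕0 = 0
Syndrome (s16...s1) = 01000 → position 8.
Flip bit 8: corrected codeword = 0000101101101011000010110000110
Data bits at positions 3,5,6,7,9,10,11,12,13,14,15,17,18,19,20,21,22,23,24,25,26,27,28,29,30,31: 01010110101000010110000110

01010110101000010110000110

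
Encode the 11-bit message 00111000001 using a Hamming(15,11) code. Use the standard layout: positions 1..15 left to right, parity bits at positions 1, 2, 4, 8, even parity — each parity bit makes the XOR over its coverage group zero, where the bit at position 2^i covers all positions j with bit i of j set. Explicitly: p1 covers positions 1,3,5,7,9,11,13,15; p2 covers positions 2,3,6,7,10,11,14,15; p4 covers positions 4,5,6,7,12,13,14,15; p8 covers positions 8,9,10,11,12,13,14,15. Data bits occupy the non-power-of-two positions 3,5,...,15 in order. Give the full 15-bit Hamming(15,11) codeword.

110101101000001

Place data bits at non-power-of-two positions: b3=0, b5=0, b6=1, b7=1, b9=1, b10=0, b11=0, b12=0, b13=0, b14=0, b15=1.
p1 = XOR of data positions {3,5,7,9,11,13,15} = 0⊕0⊕1⊕1⊕0⊕0⊕1 = 1
p2 = XOR of data positions {3,6,7,10,11,14,15} = 0⊕1⊕1⊕0⊕0⊕0⊕1 = 1
p4 = XOR of data positions {5,6,7,12,13,14,15} = 0⊕1⊕1⊕0⊕0⊕0⊕1 = 1
p8 = XOR of data positions {9,10,11,12,13,14,15} = 1⊕0⊕0⊕0⊕0⊕0⊕1 = 0
Codeword b1..b15 = 110101101000001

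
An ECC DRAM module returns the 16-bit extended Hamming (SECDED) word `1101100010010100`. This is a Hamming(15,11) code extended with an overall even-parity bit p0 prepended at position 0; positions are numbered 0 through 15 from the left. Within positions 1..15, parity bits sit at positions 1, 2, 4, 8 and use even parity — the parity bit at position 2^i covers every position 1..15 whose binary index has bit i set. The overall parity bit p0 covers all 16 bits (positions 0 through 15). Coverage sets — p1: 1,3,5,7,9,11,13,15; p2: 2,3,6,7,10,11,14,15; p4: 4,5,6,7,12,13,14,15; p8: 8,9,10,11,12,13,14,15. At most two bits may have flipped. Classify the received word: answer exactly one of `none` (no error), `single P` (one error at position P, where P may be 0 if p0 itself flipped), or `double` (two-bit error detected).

s1: b1⊕b3⊕b5⊕b7⊕b9⊕b11⊕b13⊕b15 = 1⊕1⊕0⊕0⊕0⊕1⊕1⊕0 = 0
s2: b2⊕b3⊕b6⊕b7⊕b10⊕b11⊕b14⊕b15 = 0⊕1⊕0⊕0⊕0⊕1⊕0⊕0 = 0
s4: b4⊕b5⊕b6⊕b7⊕b12⊕b13⊕b14⊕b15 = 1⊕0⊕0⊕0⊕0⊕1⊕0⊕0 = 0
s8: b8⊕b9⊕b10⊕b11⊕b12⊕b13⊕b14⊕b15 = 1⊕0⊕0⊕1⊕0⊕1⊕0⊕0 = 1
Syndrome (s8...s1) = 1000 → position 8.
Overall parity (XOR of all 16 bits, including p0): 1⊕1⊕0⊕1⊕1⊕0⊕0⊕0⊕1⊕0⊕0⊕1⊕0⊕1⊕0⊕0 = 1
Overall=1, syndrome position=8 → single-bit error at position 8.

single 8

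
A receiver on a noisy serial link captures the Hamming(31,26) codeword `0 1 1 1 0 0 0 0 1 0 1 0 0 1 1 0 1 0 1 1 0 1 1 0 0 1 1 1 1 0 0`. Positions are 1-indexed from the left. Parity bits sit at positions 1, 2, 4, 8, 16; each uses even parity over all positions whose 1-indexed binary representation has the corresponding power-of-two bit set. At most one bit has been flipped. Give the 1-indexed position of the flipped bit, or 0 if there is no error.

s1: b1⊕b3⊕b5⊕b7⊕b9⊕b11⊕b13⊕b15⊕b17⊕b19⊕b21⊕b23⊕b25⊕b27⊕b29⊕b31 = 0⊕1⊕0⊕0⊕1⊕1⊕0⊕1⊕1⊕1⊕0⊕1⊕0⊕1⊕1⊕0 = 1
s2: b2⊕b3⊕b6⊕b7⊕b10⊕b11⊕b14⊕b15⊕b18⊕b19⊕b22⊕b23⊕b26⊕b27⊕b30⊕b31 = 1⊕1⊕0⊕0⊕0⊕1⊕1⊕1⊕0⊕1⊕1⊕1⊕1⊕1⊕0⊕0 = 0
s4: b4⊕b5⊕b6⊕b7⊕b12⊕b13⊕b14⊕b15⊕b20⊕b21⊕b22⊕b23⊕b28⊕b29⊕b30⊕b31 = 1⊕0⊕0⊕0⊕0⊕0⊕1⊕1⊕1⊕0⊕1⊕1⊕1⊕1⊕0⊕0 = 0
s8: b8⊕b9⊕b10⊕b11⊕b12⊕b13⊕b14⊕b15⊕b24⊕b25⊕b26⊕b27⊕b28⊕b29⊕b30⊕b31 = 0⊕1⊕0⊕1⊕0⊕0⊕1⊕1⊕0⊕0⊕1⊕1⊕1⊕1⊕0⊕0 = 0
s16: b16⊕b17⊕b18⊕b19⊕b20⊕b21⊕b22⊕b23⊕b24⊕b25⊕b26⊕b27⊕b28⊕b29⊕b30⊕b31 = 0⊕1⊕0⊕1⊕1⊕0⊕1⊕1⊕0⊕0⊕1⊕1⊕1⊕1⊕0⊕0 = 1
Syndrome (s16...s1) = 10001 → position 17.

17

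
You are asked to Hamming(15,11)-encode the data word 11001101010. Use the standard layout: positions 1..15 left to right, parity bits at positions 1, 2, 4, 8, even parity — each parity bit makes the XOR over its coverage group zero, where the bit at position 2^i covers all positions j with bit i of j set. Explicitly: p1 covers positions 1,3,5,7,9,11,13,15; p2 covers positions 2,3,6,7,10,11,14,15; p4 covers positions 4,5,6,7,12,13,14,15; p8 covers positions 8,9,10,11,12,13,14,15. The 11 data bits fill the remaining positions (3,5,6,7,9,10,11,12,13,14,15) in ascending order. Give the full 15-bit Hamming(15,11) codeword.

111110001101010

Place data bits at non-power-of-two positions: b3=1, b5=1, b6=0, b7=0, b9=1, b10=1, b11=0, b12=1, b13=0, b14=1, b15=0.
p1 = XOR of data positions {3,5,7,9,11,13,15} = 1⊕1⊕0⊕1⊕0⊕0⊕0 = 1
p2 = XOR of data positions {3,6,7,10,11,14,15} = 1⊕0⊕0⊕1⊕0⊕1⊕0 = 1
p4 = XOR of data positions {5,6,7,12,13,14,15} = 1⊕0⊕0⊕1⊕0⊕1⊕0 = 1
p8 = XOR of data positions {9,10,11,12,13,14,15} = 1⊕1⊕0⊕1⊕0⊕1⊕0 = 0
Codeword b1..b15 = 111110001101010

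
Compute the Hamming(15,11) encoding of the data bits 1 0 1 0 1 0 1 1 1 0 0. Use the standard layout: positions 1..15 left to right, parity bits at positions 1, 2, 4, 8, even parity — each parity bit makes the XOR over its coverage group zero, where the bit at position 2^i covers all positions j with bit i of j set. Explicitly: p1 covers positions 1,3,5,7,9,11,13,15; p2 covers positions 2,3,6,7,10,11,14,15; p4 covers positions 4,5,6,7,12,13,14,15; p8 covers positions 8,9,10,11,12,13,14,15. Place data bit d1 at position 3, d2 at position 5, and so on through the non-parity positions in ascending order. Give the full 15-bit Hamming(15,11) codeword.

011101001011100

Place data bits at non-power-of-two positions: b3=1, b5=0, b6=1, b7=0, b9=1, b10=0, b11=1, b12=1, b13=1, b14=0, b15=0.
p1 = XOR of data positions {3,5,7,9,11,13,15} = 1⊕0⊕0⊕1⊕1⊕1⊕0 = 0
p2 = XOR of data positions {3,6,7,10,11,14,15} = 1⊕1⊕0⊕0⊕1⊕0⊕0 = 1
p4 = XOR of data positions {5,6,7,12,13,14,15} = 0⊕1⊕0⊕1⊕1⊕0⊕0 = 1
p8 = XOR of data positions {9,10,11,12,13,14,15} = 1⊕0⊕1⊕1⊕1⊕0⊕0 = 0
Codeword b1..b15 = 011101001011100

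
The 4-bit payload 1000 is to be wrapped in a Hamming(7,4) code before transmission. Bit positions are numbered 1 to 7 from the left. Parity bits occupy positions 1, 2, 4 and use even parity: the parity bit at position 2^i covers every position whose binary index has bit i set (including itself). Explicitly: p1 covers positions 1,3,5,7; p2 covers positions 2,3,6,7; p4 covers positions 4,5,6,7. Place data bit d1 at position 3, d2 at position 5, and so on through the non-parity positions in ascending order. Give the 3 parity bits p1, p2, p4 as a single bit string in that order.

110

Place data bits at non-power-of-two positions: b3=1, b5=0, b6=0, b7=0.
p1 = XOR of data positions {3,5,7} = 1⊕0⊕0 = 1
p2 = XOR of data positions {3,6,7} = 1⊕0⊕0 = 1
p4 = XOR of data positions {5,6,7} = 0⊕0⊕0 = 0
Parity bits p1,p2,p4 = 110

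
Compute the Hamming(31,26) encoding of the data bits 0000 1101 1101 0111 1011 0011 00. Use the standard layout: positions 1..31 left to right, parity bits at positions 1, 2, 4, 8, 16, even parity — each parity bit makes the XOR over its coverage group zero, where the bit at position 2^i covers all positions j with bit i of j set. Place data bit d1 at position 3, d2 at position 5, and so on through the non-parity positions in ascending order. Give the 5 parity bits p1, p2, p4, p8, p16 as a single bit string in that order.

10011

Place data bits at non-power-of-two positions: b3=0, b5=0, b6=0, b7=0, b9=1, b10=1, b11=0, b12=1, b13=1, b14=1, b15=0, b17=1, b18=0, b19=1, b20=1, b21=1, b22=1, b23=0, b24=1, b25=1, b26=0, b27=0, b28=1, b29=1, b30=0, b31=0.
p1 = XOR of data positions {3,5,7,9,11,13,15,17,19,21,23,25,27,29,31} = 0⊕0⊕0⊕1⊕0⊕1⊕0⊕1⊕1⊕1⊕0⊕1⊕0⊕1⊕0 = 1
p2 = XOR of data positions {3,6,7,10,11,14,15,18,19,22,23,26,27,30,31} = 0⊕0⊕0⊕1⊕0⊕1⊕0⊕0⊕1⊕1⊕0⊕0⊕0⊕0⊕0 = 0
p4 = XOR of data positions {5,6,7,12,13,14,15,20,21,22,23,28,29,30,31} = 0⊕0⊕0⊕1⊕1⊕1⊕0⊕1⊕1⊕1⊕0⊕1⊕1⊕0⊕0 = 0
p8 = XOR of data positions {9,10,11,12,13,14,15,24,25,26,27,28,29,30,31} = 1⊕1⊕0⊕1⊕1⊕1⊕0⊕1⊕1⊕0⊕0⊕1⊕1⊕0⊕0 = 1
p16 = XOR of data positions {17,18,19,20,21,22,23,24,25,26,27,28,29,30,31} = 1⊕0⊕1⊕1⊕1⊕1⊕0⊕1⊕1⊕0⊕0⊕1⊕1⊕0⊕0 = 1
Parity bits p1,p2,p4,p8,p16 = 10011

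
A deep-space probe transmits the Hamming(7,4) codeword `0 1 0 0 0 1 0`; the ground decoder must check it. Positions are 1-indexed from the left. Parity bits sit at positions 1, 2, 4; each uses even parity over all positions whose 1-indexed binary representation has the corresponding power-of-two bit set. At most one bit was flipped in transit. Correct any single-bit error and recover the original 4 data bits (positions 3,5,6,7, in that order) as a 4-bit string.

s1: b1⊕b3⊕b5⊕b7 = 0⊕0⊕0⊕0 = 0
s2: b2⊕b3⊕b6⊕b7 = 1⊕0⊕1⊕0 = 0
s4: b4⊕b5⊕b6⊕b7 = 0⊕0⊕1⊕0 = 1
Syndrome (s4...s1) = 100 → position 4.
Flip bit 4: corrected codeword = 0101010
Data bits at positions 3,5,6,7: 0010

0010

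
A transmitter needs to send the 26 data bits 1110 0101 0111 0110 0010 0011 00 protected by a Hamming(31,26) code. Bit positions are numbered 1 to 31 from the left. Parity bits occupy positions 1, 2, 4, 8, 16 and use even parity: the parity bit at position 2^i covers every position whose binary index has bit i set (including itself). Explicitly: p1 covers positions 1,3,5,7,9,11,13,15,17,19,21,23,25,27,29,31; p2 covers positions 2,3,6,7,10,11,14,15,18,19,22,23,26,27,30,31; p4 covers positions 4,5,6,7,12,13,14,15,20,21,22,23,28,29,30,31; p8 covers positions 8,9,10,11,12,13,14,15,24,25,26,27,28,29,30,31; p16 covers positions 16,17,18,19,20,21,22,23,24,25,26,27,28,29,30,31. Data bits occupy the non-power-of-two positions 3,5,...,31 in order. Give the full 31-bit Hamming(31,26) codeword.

0010110101010110101100010001100

Place data bits at non-power-of-two positions: b3=1, b5=1, b6=1, b7=0, b9=0, b10=1, b11=0, b12=1, b13=0, b14=1, b15=1, b17=1, b18=0, b19=1, b20=1, b21=0, b22=0, b23=0, b24=1, b25=0, b26=0, b27=0, b28=1, b29=1, b30=0, b31=0.
p1 = XOR of data positions {3,5,7,9,11,13,15,17,19,21,23,25,27,29,31} = 1⊕1⊕0⊕0⊕0⊕0⊕1⊕1⊕1⊕0⊕0⊕0⊕0⊕1⊕0 = 0
p2 = XOR of data positions {3,6,7,10,11,14,15,18,19,22,23,26,27,30,31} = 1⊕1⊕0⊕1⊕0⊕1⊕1⊕0⊕1⊕0⊕0⊕0⊕0⊕0⊕0 = 0
p4 = XOR of data positions {5,6,7,12,13,14,15,20,21,22,23,28,29,30,31} = 1⊕1⊕0⊕1⊕0⊕1⊕1⊕1⊕0⊕0⊕0⊕1⊕1⊕0⊕0 = 0
p8 = XOR of data positions {9,10,11,12,13,14,15,24,25,26,27,28,29,30,31} = 0⊕1⊕0⊕1⊕0⊕1⊕1⊕1⊕0⊕0⊕0⊕1⊕1⊕0⊕0 = 1
p16 = XOR of data positions {17,18,19,20,21,22,23,24,25,26,27,28,29,30,31} = 1⊕0⊕1⊕1⊕0⊕0⊕0⊕1⊕0⊕0⊕0⊕1⊕1⊕0⊕0 = 0
Codeword b1..b31 = 0010110101010110101100010001100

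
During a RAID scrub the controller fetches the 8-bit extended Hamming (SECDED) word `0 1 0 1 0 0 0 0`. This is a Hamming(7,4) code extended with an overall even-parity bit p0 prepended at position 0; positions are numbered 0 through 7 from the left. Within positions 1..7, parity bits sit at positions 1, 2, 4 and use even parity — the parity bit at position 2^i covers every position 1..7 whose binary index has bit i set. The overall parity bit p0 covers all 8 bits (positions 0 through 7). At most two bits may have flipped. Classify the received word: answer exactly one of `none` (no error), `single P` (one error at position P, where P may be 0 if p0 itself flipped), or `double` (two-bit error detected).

s1: b1⊕b3⊕b5⊕b7 = 1⊕1⊕0⊕0 = 0
s2: b2⊕b3⊕b6⊕b7 = 0⊕1⊕0⊕0 = 1
s4: b4⊕b5⊕b6⊕b7 = 0⊕0⊕0⊕0 = 0
Syndrome (s4...s1) = 010 → position 2.
Overall parity (XOR of all 8 bits, including p0): 0⊕1⊕0⊕1⊕0⊕0⊕0⊕0 = 0
Overall=0, syndrome position=2 → double-bit error detected (uncorrectable).

double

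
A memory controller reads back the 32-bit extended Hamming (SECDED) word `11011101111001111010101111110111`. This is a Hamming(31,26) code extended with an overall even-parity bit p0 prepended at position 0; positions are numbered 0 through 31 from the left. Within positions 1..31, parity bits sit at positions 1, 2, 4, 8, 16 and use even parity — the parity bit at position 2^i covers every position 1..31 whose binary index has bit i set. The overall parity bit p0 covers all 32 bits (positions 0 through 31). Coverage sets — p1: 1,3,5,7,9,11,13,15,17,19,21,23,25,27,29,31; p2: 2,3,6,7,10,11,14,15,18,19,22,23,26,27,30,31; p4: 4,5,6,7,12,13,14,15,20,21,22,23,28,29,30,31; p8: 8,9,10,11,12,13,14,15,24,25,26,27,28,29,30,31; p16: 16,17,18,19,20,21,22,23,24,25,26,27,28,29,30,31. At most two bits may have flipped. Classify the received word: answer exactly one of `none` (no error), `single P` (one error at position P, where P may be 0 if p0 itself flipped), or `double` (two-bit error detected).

double

s1: b1⊕b3⊕b5⊕b7⊕b9⊕b11⊕b13⊕b15⊕b17⊕b19⊕b21⊕b23⊕b25⊕b27⊕b29⊕b31 = 1⊕1⊕1⊕1⊕1⊕0⊕1⊕1⊕0⊕0⊕0⊕1⊕1⊕1⊕1⊕1 = 0
s2: b2⊕b3⊕b6⊕b7⊕b10⊕b11⊕b14⊕b15⊕b18⊕b19⊕b22⊕b23⊕b26⊕b27⊕b30⊕b31 = 0⊕1⊕0⊕1⊕1⊕0⊕1⊕1⊕1⊕0⊕1⊕1⊕1⊕1⊕1⊕1 = 0
s4: b4⊕b5⊕b6⊕b7⊕b12⊕b13⊕b14⊕b15⊕b20⊕b21⊕b22⊕b23⊕b28⊕b29⊕b30⊕b31 = 1⊕1⊕0⊕1⊕0⊕1⊕1⊕1⊕1⊕0⊕1⊕1⊕0⊕1⊕1⊕1 = 0
s8: b8⊕b9⊕b10⊕b11⊕b12⊕b13⊕b14⊕b15⊕b24⊕b25⊕b26⊕b27⊕b28⊕b29⊕b30⊕b31 = 1⊕1⊕1⊕0⊕0⊕1⊕1⊕1⊕1⊕1⊕1⊕1⊕0⊕1⊕1⊕1 = 1
s16: b16⊕b17⊕b18⊕b19⊕b20⊕b21⊕b22⊕b23⊕b24⊕b25⊕b26⊕b27⊕b28⊕b29⊕b30⊕b31 = 1⊕0⊕1⊕0⊕1⊕0⊕1⊕1⊕1⊕1⊕1⊕1⊕0⊕1⊕1⊕1 = 0
Syndrome (s16...s1) = 01000 → position 8.
Overall parity (XOR of all 32 bits, including p0): 1⊕1⊕0⊕1⊕1⊕1⊕0⊕1⊕1⊕1⊕1⊕0⊕0⊕1⊕1⊕1⊕1⊕0⊕1⊕0⊕1⊕0⊕1⊕1⊕1⊕1⊕1⊕1⊕0⊕1⊕1⊕1 = 0
Overall=0, syndrome position=8 → double-bit error detected (uncorrectable).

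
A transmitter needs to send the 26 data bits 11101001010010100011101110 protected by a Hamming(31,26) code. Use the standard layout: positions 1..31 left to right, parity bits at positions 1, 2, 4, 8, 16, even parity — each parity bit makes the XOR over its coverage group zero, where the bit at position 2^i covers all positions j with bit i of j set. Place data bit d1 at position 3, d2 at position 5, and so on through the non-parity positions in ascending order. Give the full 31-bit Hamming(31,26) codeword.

Place data bits at non-power-of-two positions: b3=1, b5=1, b6=1, b7=0, b9=1, b10=0, b11=0, b12=1, b13=0, b14=1, b15=0, b17=0, b18=1, b19=0, b20=1, b21=0, b22=0, b23=0, b24=1, b25=1, b26=1, b27=0, b28=1, b29=1, b30=1, b31=0.
p1 = XOR of data positions {3,5,7,9,11,13,15,17,19,21,23,25,27,29,31} = 1⊕1⊕0⊕1⊕0⊕0⊕0⊕0⊕0⊕0⊕0⊕1⊕0⊕1⊕0 = 1
p2 = XOR of data positions {3,6,7,10,11,14,15,18,19,22,23,26,27,30,31} = 1⊕1⊕0⊕0⊕0⊕1⊕0⊕1⊕0⊕0⊕0⊕1⊕0⊕1⊕0 = 0
p4 = XOR of data positions {5,6,7,12,13,14,15,20,21,22,23,28,29,30,31} = 1⊕1⊕0⊕1⊕0⊕1⊕0⊕1⊕0⊕0⊕0⊕1⊕1⊕1⊕0 = 0
p8 = XOR of data positions {9,10,11,12,13,14,15,24,25,26,27,28,29,30,31} = 1⊕0⊕0⊕1⊕0⊕1⊕0⊕1⊕1⊕1⊕0⊕1⊕1⊕1⊕0 = 1
p16 = XOR of data positions {17,18,19,20,21,22,23,24,25,26,27,28,29,30,31} = 0⊕1⊕0⊕1⊕0⊕0⊕0⊕1⊕1⊕1⊕0⊕1⊕1⊕1⊕0 = 0
Codeword b1..b31 = 1010110110010100010100011101110

1010110110010100010100011101110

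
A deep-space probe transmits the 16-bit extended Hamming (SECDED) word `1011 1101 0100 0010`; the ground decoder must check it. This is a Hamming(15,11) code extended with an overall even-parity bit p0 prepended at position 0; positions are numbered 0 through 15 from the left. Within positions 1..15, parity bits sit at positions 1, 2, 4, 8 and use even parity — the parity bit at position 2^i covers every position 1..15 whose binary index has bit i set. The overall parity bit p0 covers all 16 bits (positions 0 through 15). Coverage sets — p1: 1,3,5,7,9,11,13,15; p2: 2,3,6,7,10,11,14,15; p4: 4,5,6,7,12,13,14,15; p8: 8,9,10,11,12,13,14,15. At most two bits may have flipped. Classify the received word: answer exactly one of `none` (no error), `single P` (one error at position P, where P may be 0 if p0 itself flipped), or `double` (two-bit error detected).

none

s1: b1⊕b3⊕b5⊕b7⊕b9⊕b11⊕b13⊕b15 = 0⊕1⊕1⊕1⊕1⊕0⊕0⊕0 = 0
s2: b2⊕b3⊕b6⊕b7⊕b10⊕b11⊕b14⊕b15 = 1⊕1⊕0⊕1⊕0⊕0⊕1⊕0 = 0
s4: b4⊕b5⊕b6⊕b7⊕b12⊕b13⊕b14⊕b15 = 1⊕1⊕0⊕1⊕0⊕0⊕1⊕0 = 0
s8: b8⊕b9⊕b10⊕b11⊕b12⊕b13⊕b14⊕b15 = 0⊕1⊕0⊕0⊕0⊕0⊕1⊕0 = 0
Syndrome (s8...s1) = 0000 → position 0 (no error).
Overall parity (XOR of all 16 bits, including p0): 1⊕0⊕1⊕1⊕1⊕1⊕0⊕1⊕0⊕1⊕0⊕0⊕0⊕0⊕1⊕0 = 0
Overall=0, syndrome position=0 → no error.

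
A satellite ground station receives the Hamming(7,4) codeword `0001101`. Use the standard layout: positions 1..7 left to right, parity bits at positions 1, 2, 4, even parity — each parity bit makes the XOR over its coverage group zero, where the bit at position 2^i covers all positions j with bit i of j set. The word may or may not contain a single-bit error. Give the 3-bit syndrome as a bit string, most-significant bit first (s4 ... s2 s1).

s1: b1⊕b3⊕b5⊕b7 = 0⊕0⊕1⊕1 = 0
s2: b2⊕b3⊕b6⊕b7 = 0⊕0⊕0⊕1 = 1
s4: b4⊕b5⊕b6⊕b7 = 1⊕1⊕0⊕1 = 1
Syndrome (s4...s1) = 110 → position 6.

110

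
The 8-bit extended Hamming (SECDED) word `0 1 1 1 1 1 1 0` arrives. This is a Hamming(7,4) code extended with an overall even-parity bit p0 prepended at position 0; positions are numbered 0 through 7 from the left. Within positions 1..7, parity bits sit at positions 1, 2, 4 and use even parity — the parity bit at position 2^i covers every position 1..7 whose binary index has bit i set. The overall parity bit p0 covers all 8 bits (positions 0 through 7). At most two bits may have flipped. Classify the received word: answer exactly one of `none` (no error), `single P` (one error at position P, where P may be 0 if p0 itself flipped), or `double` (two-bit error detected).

s1: b1⊕b3⊕b5⊕b7 = 1⊕1⊕1⊕0 = 1
s2: b2⊕b3⊕b6⊕b7 = 1⊕1⊕1⊕0 = 1
s4: b4⊕b5⊕b6⊕b7 = 1⊕1⊕1⊕0 = 1
Syndrome (s4...s1) = 111 → position 7.
Overall parity (XOR of all 8 bits, including p0): 0⊕1⊕1⊕1⊕1⊕1⊕1⊕0 = 0
Overall=0, syndrome position=7 → double-bit error detected (uncorrectable).

double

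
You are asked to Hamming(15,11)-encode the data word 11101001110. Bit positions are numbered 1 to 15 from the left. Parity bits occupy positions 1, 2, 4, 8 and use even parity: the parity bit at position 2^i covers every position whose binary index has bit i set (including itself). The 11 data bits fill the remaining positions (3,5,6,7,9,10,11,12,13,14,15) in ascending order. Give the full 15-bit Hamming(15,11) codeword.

Place data bits at non-power-of-two positions: b3=1, b5=1, b6=1, b7=0, b9=1, b10=0, b11=0, b12=1, b13=1, b14=1, b15=0.
p1 = XOR of data positions {3,5,7,9,11,13,15} = 1⊕1⊕0⊕1⊕0⊕1⊕0 = 0
p2 = XOR of data positions {3,6,7,10,11,14,15} = 1⊕1⊕0⊕0⊕0⊕1⊕0 = 1
p4 = XOR of data positions {5,6,7,12,13,14,15} = 1⊕1⊕0⊕1⊕1⊕1⊕0 = 1
p8 = XOR of data positions {9,10,11,12,13,14,15} = 1⊕0⊕0⊕1⊕1⊕1⊕0 = 0
Codeword b1..b15 = 011111001001110

011111001001110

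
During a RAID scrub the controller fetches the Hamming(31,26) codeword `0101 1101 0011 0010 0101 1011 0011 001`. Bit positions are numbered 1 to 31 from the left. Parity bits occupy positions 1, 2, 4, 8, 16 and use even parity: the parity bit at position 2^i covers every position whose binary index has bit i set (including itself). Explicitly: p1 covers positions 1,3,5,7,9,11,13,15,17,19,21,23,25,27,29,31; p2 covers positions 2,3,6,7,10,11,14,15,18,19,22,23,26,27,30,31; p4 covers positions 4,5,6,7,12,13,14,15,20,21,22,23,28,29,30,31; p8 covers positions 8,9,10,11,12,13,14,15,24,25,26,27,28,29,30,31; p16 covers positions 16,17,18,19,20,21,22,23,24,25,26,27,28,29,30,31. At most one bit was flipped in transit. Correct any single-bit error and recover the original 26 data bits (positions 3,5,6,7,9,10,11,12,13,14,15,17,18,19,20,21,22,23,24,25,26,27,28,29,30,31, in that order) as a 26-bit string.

01100011001010110110011001

s1: b1⊕b3⊕b5⊕b7⊕b9⊕b11⊕b13⊕b15⊕b17⊕b19⊕b21⊕b23⊕b25⊕b27⊕b29⊕b31 = 0⊕0⊕1⊕0⊕0⊕1⊕0⊕1⊕0⊕0⊕1⊕1⊕0⊕1⊕0⊕1 = 1
s2: b2⊕b3⊕b6⊕b7⊕b10⊕b11⊕b14⊕b15⊕b18⊕b19⊕b22⊕b23⊕b26⊕b27⊕b30⊕b31 = 1⊕0⊕1⊕0⊕0⊕1⊕0⊕1⊕1⊕0⊕0⊕1⊕0⊕1⊕0⊕1 = 0
s4: b4⊕b5⊕b6⊕b7⊕b12⊕b13⊕b14⊕b15⊕b20⊕b21⊕b22⊕b23⊕b28⊕b29⊕b30⊕b31 = 1⊕1⊕1⊕0⊕1⊕0⊕0⊕1⊕1⊕1⊕0⊕1⊕1⊕0⊕0⊕1 = 0
s8: b8⊕b9⊕b10⊕b11⊕b12⊕b13⊕b14⊕b15⊕b24⊕b25⊕b26⊕b27⊕b28⊕b29⊕b30⊕b31 = 1⊕0⊕0⊕1⊕1⊕0⊕0⊕1⊕1⊕0⊕0⊕1⊕1⊕0⊕0⊕1 = 0
s16: b16⊕b17⊕b18⊕b19⊕b20⊕b21⊕b22⊕b23⊕b24⊕b25⊕b26⊕b27⊕b28⊕b29⊕b30⊕b31 = 0⊕0⊕1⊕0⊕1⊕1⊕0⊕1⊕1⊕0⊕0⊕1⊕1⊕0⊕0⊕1 = 0
Syndrome (s16...s1) = 00001 → position 1.
Flip bit 1: corrected codeword = 1101110100110010010110110011001
Data bits at positions 3,5,6,7,9,10,11,12,13,14,15,17,18,19,20,21,22,23,24,25,26,27,28,29,30,31: 01100011001010110110011001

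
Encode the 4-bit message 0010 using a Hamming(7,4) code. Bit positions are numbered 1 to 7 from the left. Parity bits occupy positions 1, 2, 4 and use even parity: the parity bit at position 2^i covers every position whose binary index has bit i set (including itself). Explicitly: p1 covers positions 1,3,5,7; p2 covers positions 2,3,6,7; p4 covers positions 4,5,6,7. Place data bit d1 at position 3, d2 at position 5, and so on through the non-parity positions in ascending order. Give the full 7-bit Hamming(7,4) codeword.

0101010

Place data bits at non-power-of-two positions: b3=0, b5=0, b6=1, b7=0.
p1 = XOR of data positions {3,5,7} = 0⊕0⊕0 = 0
p2 = XOR of data positions {3,6,7} = 0⊕1⊕0 = 1
p4 = XOR of data positions {5,6,7} = 0⊕1⊕0 = 1
Codeword b1..b7 = 0101010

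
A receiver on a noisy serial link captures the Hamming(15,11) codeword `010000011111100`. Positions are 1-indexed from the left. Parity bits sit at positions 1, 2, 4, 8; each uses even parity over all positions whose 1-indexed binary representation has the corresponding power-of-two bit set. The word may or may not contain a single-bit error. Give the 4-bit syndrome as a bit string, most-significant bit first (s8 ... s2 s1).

s1: b1⊕b3⊕b5⊕b7⊕b9⊕b11⊕b13⊕b15 = 0⊕0⊕0⊕0⊕1⊕1⊕1⊕0 = 1
s2: b2⊕b3⊕b6⊕b7⊕b10⊕b11⊕b14⊕b15 = 1⊕0⊕0⊕0⊕1⊕1⊕0⊕0 = 1
s4: b4⊕b5⊕b6⊕b7⊕b12⊕b13⊕b14⊕b15 = 0⊕0⊕0⊕0⊕1⊕1⊕0⊕0 = 0
s8: b8⊕b9⊕b10⊕b11⊕b12⊕b13⊕b14⊕b15 = 1⊕1⊕1⊕1⊕1⊕1⊕0⊕0 = 0
Syndrome (s8...s1) = 0011 → position 3.

0011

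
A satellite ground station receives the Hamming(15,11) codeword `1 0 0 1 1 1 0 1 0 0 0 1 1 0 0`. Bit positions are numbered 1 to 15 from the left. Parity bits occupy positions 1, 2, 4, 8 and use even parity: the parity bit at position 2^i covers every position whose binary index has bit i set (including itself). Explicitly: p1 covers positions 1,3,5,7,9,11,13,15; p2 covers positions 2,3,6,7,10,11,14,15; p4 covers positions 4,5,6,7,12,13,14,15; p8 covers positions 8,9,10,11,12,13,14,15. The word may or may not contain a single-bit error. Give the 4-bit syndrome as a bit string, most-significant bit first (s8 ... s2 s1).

1111

s1: b1⊕b3⊕b5⊕b7⊕b9⊕b11⊕b13⊕b15 = 1⊕0⊕1⊕0⊕0⊕0⊕1⊕0 = 1
s2: b2⊕b3⊕b6⊕b7⊕b10⊕b11⊕b14⊕b15 = 0⊕0⊕1⊕0⊕0⊕0⊕0⊕0 = 1
s4: b4⊕b5⊕b6⊕b7⊕b12⊕b13⊕b14⊕b15 = 1⊕1⊕1⊕0⊕1⊕1⊕0⊕0 = 1
s8: b8⊕b9⊕b10⊕b11⊕b12⊕b13⊕b14⊕b15 = 1⊕0⊕0⊕0⊕1⊕1⊕0⊕0 = 1
Syndrome (s8...s1) = 1111 → position 15.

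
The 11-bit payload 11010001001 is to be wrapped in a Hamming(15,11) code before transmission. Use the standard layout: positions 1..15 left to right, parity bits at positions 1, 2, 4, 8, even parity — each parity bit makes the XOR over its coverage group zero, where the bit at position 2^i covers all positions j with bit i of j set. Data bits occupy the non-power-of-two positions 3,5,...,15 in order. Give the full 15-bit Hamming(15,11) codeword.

011010100001001

Place data bits at non-power-of-two positions: b3=1, b5=1, b6=0, b7=1, b9=0, b10=0, b11=0, b12=1, b13=0, b14=0, b15=1.
p1 = XOR of data positions {3,5,7,9,11,13,15} = 1⊕1⊕1⊕0⊕0⊕0⊕1 = 0
p2 = XOR of data positions {3,6,7,10,11,14,15} = 1⊕0⊕1⊕0⊕0⊕0⊕1 = 1
p4 = XOR of data positions {5,6,7,12,13,14,15} = 1⊕0⊕1⊕1⊕0⊕0⊕1 = 0
p8 = XOR of data positions {9,10,11,12,13,14,15} = 0⊕0⊕0⊕1⊕0⊕0⊕1 = 0
Codeword b1..b15 = 011010100001001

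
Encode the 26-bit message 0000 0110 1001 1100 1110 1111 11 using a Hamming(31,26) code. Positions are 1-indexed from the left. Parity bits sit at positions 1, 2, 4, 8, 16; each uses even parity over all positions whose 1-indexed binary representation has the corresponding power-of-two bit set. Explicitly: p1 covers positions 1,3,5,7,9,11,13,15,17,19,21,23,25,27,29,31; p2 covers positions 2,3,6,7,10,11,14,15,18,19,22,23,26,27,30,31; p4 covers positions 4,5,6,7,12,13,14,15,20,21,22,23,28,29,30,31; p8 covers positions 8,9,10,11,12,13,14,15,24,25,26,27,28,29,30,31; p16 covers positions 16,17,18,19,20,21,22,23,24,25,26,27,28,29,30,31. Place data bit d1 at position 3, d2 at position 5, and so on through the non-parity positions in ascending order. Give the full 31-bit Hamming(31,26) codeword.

Place data bits at non-power-of-two positions: b3=0, b5=0, b6=0, b7=0, b9=0, b10=1, b11=1, b12=0, b13=1, b14=0, b15=0, b17=1, b18=1, b19=1, b20=0, b21=0, b22=1, b23=1, b24=1, b25=0, b26=1, b27=1, b28=1, b29=1, b30=1, b31=1.
p1 = XOR of data positions {3,5,7,9,11,13,15,17,19,21,23,25,27,29,31} = 0⊕0⊕0⊕0⊕1⊕1⊕0⊕1⊕1⊕0⊕1⊕0⊕1⊕1⊕1 = 0
p2 = XOR of data positions {3,6,7,10,11,14,15,18,19,22,23,26,27,30,31} = 0⊕0⊕0⊕1⊕1⊕0⊕0⊕1⊕1⊕1⊕1⊕1⊕1⊕1⊕1 = 0
p4 = XOR of data positions {5,6,7,12,13,14,15,20,21,22,23,28,29,30,31} = 0⊕0⊕0⊕0⊕1⊕0⊕0⊕0⊕0⊕1⊕1⊕1⊕1⊕1⊕1 = 1
p8 = XOR of data positions {9,10,11,12,13,14,15,24,25,26,27,28,29,30,31} = 0⊕1⊕1⊕0⊕1⊕0⊕0⊕1⊕0⊕1⊕1⊕1⊕1⊕1⊕1 = 0
p16 = XOR of data positions {17,18,19,20,21,22,23,24,25,26,27,28,29,30,31} = 1⊕1⊕1⊕0⊕0⊕1⊕1⊕1⊕0⊕1⊕1⊕1⊕1⊕1⊕1 = 0
Codeword b1..b31 = 0001000001101000111001110111111

0001000001101000111001110111111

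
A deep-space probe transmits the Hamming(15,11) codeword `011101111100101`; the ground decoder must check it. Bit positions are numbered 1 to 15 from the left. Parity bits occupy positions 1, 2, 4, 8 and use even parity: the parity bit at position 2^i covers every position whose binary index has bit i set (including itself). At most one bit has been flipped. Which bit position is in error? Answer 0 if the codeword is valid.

13

s1: b1⊕b3⊕b5⊕b7⊕b9⊕b11⊕b13⊕b15 = 0⊕1⊕0⊕1⊕1⊕0⊕1⊕1 = 1
s2: b2⊕b3⊕b6⊕b7⊕b10⊕b11⊕b14⊕b15 = 1⊕1⊕1⊕1⊕1⊕0⊕0⊕1 = 0
s4: b4⊕b5⊕b6⊕b7⊕b12⊕b13⊕b14⊕b15 = 1⊕0⊕1⊕1⊕0⊕1⊕0⊕1 = 1
s8: b8⊕b9⊕b10⊕b11⊕b12⊕b13⊕b14⊕b15 = 1⊕1⊕1⊕0⊕0⊕1⊕0⊕1 = 1
Syndrome (s8...s1) = 1101 → position 13.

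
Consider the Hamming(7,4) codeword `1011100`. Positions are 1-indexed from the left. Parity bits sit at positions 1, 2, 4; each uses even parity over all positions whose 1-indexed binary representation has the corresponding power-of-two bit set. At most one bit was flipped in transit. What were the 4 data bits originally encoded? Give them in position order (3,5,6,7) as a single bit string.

0100

s1: b1⊕b3⊕b5⊕b7 = 1⊕1⊕1⊕0 = 1
s2: b2⊕b3⊕b6⊕b7 = 0⊕1⊕0⊕0 = 1
s4: b4⊕b5⊕b6⊕b7 = 1⊕1⊕0⊕0 = 0
Syndrome (s4...s1) = 011 → position 3.
Flip bit 3: corrected codeword = 1001100
Data bits at positions 3,5,6,7: 0100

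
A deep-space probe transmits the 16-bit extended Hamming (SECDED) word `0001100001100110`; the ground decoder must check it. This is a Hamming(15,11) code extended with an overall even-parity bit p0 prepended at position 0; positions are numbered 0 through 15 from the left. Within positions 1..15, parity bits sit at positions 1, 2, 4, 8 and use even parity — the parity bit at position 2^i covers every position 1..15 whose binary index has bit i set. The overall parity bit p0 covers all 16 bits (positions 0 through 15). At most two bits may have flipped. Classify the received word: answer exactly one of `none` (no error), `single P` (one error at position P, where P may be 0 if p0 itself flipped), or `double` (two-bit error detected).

s1: b1⊕b3⊕b5⊕b7⊕b9⊕b11⊕b13⊕b15 = 0⊕1⊕0⊕0⊕1⊕0⊕1⊕0 = 1
s2: b2⊕b3⊕b6⊕b7⊕b10⊕b11⊕b14⊕b15 = 0⊕1⊕0⊕0⊕1⊕0⊕1⊕0 = 1
s4: b4⊕b5⊕b6⊕b7⊕b12⊕b13⊕b14⊕b15 = 1⊕0⊕0⊕0⊕0⊕1⊕1⊕0 = 1
s8: b8⊕b9⊕b10⊕b11⊕b12⊕b13⊕b14⊕b15 = 0⊕1⊕1⊕0⊕0⊕1⊕1⊕0 = 0
Syndrome (s8...s1) = 0111 → position 7.
Overall parity (XOR of all 16 bits, including p0): 0⊕0⊕0⊕1⊕1⊕0⊕0⊕0⊕0⊕1⊕1⊕0⊕0⊕1⊕1⊕0 = 0
Overall=0, syndrome position=7 → double-bit error detected (uncorrectable).

double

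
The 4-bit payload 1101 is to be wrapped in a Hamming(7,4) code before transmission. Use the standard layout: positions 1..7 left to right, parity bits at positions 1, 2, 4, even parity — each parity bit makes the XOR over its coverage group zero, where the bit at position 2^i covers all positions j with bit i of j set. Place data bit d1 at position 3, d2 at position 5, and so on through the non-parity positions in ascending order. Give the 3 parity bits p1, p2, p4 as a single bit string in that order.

Place data bits at non-power-of-two positions: b3=1, b5=1, b6=0, b7=1.
p1 = XOR of data positions {3,5,7} = 1⊕1⊕1 = 1
p2 = XOR of data positions {3,6,7} = 1⊕0⊕1 = 0
p4 = XOR of data positions {5,6,7} = 1⊕0⊕1 = 0
Parity bits p1,p2,p4 = 100

100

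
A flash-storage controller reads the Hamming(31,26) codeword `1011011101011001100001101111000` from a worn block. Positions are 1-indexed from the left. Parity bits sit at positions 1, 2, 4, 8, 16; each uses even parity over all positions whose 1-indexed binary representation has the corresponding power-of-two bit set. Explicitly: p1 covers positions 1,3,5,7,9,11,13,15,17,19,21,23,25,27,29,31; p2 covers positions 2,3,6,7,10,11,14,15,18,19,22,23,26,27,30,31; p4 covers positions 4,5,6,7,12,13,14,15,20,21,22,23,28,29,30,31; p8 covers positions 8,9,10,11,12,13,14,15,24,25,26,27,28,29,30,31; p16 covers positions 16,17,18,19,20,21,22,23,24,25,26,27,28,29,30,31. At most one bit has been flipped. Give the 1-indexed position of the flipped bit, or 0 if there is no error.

s1: b1⊕b3⊕b5⊕b7⊕b9⊕b11⊕b13⊕b15⊕b17⊕b19⊕b21⊕b23⊕b25⊕b27⊕b29⊕b31 = 1⊕1⊕0⊕1⊕0⊕0⊕1⊕0⊕1⊕0⊕0⊕1⊕1⊕1⊕0⊕0 = 0
s2: b2⊕b3⊕b6⊕b7⊕b10⊕b11⊕b14⊕b15⊕b18⊕b19⊕b22⊕b23⊕b26⊕b27⊕b30⊕b31 = 0⊕1⊕1⊕1⊕1⊕0⊕0⊕0⊕0⊕0⊕1⊕1⊕1⊕1⊕0⊕0 = 0
s4: b4⊕b5⊕b6⊕b7⊕b12⊕b13⊕b14⊕b15⊕b20⊕b21⊕b22⊕b23⊕b28⊕b29⊕b30⊕b31 = 1⊕0⊕1⊕1⊕1⊕1⊕0⊕0⊕0⊕0⊕1⊕1⊕1⊕0⊕0⊕0 = 0
s8: b8⊕b9⊕b10⊕b11⊕b12⊕b13⊕b14⊕b15⊕b24⊕b25⊕b26⊕b27⊕b28⊕b29⊕b30⊕b31 = 1⊕0⊕1⊕0⊕1⊕1⊕0⊕0⊕0⊕1⊕1⊕1⊕1⊕0⊕0⊕0 = 0
s16: b16⊕b17⊕b18⊕b19⊕b20⊕b21⊕b22⊕b23⊕b24⊕b25⊕b26⊕b27⊕b28⊕b29⊕b30⊕b31 = 1⊕1⊕0⊕0⊕0⊕0⊕1⊕1⊕0⊕1⊕1⊕1⊕1⊕0⊕0⊕0 = 0
Syndrome (s16...s1) = 00000 → position 0 (no error).

0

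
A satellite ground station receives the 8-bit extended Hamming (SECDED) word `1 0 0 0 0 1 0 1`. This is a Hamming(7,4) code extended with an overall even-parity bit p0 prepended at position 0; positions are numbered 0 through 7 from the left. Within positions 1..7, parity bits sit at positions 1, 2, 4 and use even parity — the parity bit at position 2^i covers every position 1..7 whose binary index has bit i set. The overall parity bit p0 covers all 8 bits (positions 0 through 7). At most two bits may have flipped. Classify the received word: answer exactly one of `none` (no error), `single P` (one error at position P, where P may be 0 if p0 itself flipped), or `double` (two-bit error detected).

single 2

s1: b1⊕b3⊕b5⊕b7 = 0⊕0⊕1⊕1 = 0
s2: b2⊕b3⊕b6⊕b7 = 0⊕0⊕0⊕1 = 1
s4: b4⊕b5⊕b6⊕b7 = 0⊕1⊕0⊕1 = 0
Syndrome (s4...s1) = 010 → position 2.
Overall parity (XOR of all 8 bits, including p0): 1⊕0⊕0⊕0⊕0⊕1⊕0⊕1 = 1
Overall=1, syndrome position=2 → single-bit error at position 2.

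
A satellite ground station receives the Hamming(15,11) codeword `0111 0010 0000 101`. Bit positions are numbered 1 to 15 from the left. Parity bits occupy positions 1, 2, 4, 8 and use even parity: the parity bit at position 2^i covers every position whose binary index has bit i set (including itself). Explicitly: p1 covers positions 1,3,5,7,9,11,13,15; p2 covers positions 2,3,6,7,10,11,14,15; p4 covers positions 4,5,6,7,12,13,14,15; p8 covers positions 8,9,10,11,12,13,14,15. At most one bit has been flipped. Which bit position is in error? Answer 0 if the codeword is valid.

0

s1: b1⊕b3⊕b5⊕b7⊕b9⊕b11⊕b13⊕b15 = 0⊕1⊕0⊕1⊕0⊕0⊕1⊕1 = 0
s2: b2⊕b3⊕b6⊕b7⊕b10⊕b11⊕b14⊕b15 = 1⊕1⊕0⊕1⊕0⊕0⊕0⊕1 = 0
s4: b4⊕b5⊕b6⊕b7⊕b12⊕b13⊕b14⊕b15 = 1⊕0⊕0⊕1⊕0⊕1⊕0⊕1 = 0
s8: b8⊕b9⊕b10⊕b11⊕b12⊕b13⊕b14⊕b15 = 0⊕0⊕0⊕0⊕0⊕1⊕0⊕1 = 0
Syndrome (s8...s1) = 0000 → position 0 (no error).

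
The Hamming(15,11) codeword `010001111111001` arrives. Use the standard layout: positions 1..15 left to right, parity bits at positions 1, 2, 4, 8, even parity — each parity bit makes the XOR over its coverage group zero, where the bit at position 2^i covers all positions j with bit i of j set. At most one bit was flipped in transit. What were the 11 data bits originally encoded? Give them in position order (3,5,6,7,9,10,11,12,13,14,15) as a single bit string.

00111111001

s1: b1⊕b3⊕b5⊕b7⊕b9⊕b11⊕b13⊕b15 = 0⊕0⊕0⊕1⊕1⊕1⊕0⊕1 = 0
s2: b2⊕b3⊕b6⊕b7⊕b10⊕b11⊕b14⊕b15 = 1⊕0⊕1⊕1⊕1⊕1⊕0⊕1 = 0
s4: b4⊕b5⊕b6⊕b7⊕b12⊕b13⊕b14⊕b15 = 0⊕0⊕1⊕1⊕1⊕0⊕0⊕1 = 0
s8: b8⊕b9⊕b10⊕b11⊕b12⊕b13⊕b14⊕b15 = 1⊕1⊕1⊕1⊕1⊕0⊕0⊕1 = 0
Syndrome (s8...s1) = 0000 → position 0 (no error).
No correction needed.
Data bits at positions 3,5,6,7,9,10,11,12,13,14,15: 00111111001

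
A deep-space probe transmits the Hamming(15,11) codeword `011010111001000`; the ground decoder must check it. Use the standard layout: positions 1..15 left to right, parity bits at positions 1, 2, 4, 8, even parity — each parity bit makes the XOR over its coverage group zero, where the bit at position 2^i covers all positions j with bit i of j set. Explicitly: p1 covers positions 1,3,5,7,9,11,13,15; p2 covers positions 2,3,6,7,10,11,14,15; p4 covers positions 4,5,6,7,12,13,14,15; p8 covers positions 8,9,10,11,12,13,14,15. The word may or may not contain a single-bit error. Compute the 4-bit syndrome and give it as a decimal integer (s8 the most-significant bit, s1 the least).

14

s1: b1⊕b3⊕b5⊕b7⊕b9⊕b11⊕b13⊕b15 = 0⊕1⊕1⊕1⊕1⊕0⊕0⊕0 = 0
s2: b2⊕b3⊕b6⊕b7⊕b10⊕b11⊕b14⊕b15 = 1⊕1⊕0⊕1⊕0⊕0⊕0⊕0 = 1
s4: b4⊕b5⊕b6⊕b7⊕b12⊕b13⊕b14⊕b15 = 0⊕1⊕0⊕1⊕1⊕0⊕0⊕0 = 1
s8: b8⊕b9⊕b10⊕b11⊕b12⊕b13⊕b14⊕b15 = 1⊕1⊕0⊕0⊕1⊕0⊕0⊕0 = 1
Syndrome (s8...s1) = 1110 → position 14.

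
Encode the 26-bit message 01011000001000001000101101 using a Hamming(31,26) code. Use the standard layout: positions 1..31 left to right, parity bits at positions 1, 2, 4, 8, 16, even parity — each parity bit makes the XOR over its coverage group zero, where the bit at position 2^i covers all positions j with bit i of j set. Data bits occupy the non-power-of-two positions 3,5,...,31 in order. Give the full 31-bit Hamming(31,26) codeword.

0101101010000011000001000101101

Place data bits at non-power-of-two positions: b3=0, b5=1, b6=0, b7=1, b9=1, b10=0, b11=0, b12=0, b13=0, b14=0, b15=1, b17=0, b18=0, b19=0, b20=0, b21=0, b22=1, b23=0, b24=0, b25=0, b26=1, b27=0, b28=1, b29=1, b30=0, b31=1.
p1 = XOR of data positions {3,5,7,9,11,13,15,17,19,21,23,25,27,29,31} = 0⊕1⊕1⊕1⊕0⊕0⊕1⊕0⊕0⊕0⊕0⊕0⊕0⊕1⊕1 = 0
p2 = XOR of data positions {3,6,7,10,11,14,15,18,19,22,23,26,27,30,31} = 0⊕0⊕1⊕0⊕0⊕0⊕1⊕0⊕0⊕1⊕0⊕1⊕0⊕0⊕1 = 1
p4 = XOR of data positions {5,6,7,12,13,14,15,20,21,22,23,28,29,30,31} = 1⊕0⊕1⊕0⊕0⊕0⊕1⊕0⊕0⊕1⊕0⊕1⊕1⊕0⊕1 = 1
p8 = XOR of data positions {9,10,11,12,13,14,15,24,25,26,27,28,29,30,31} = 1⊕0⊕0⊕0⊕0⊕0⊕1⊕0⊕0⊕1⊕0⊕1⊕1⊕0⊕1 = 0
p16 = XOR of data positions {17,18,19,20,21,22,23,24,25,26,27,28,29,30,31} = 0⊕0⊕0⊕0⊕0⊕1⊕0⊕0⊕0⊕1⊕0⊕1⊕1⊕0⊕1 = 1
Codeword b1..b31 = 0101101010000011000001000101101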